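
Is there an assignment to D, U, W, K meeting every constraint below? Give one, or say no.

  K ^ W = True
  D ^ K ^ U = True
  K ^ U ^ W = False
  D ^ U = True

D: False; U: True; W: True; K: False

K ^ W = F ^ T = True ✓
D ^ K ^ U = F ^ F ^ T = True ✓
K ^ U ^ W = F ^ T ^ T = False ✓
D ^ U = F ^ T = True ✓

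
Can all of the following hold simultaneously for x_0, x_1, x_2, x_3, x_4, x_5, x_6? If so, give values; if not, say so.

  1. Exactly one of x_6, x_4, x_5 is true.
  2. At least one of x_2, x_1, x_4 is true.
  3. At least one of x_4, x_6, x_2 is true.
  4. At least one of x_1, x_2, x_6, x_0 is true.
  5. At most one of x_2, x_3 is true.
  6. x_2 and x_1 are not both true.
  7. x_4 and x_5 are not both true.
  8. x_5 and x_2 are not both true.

x_0=F, x_1=T, x_2=F, x_3=F, x_4=T, x_5=F, x_6=F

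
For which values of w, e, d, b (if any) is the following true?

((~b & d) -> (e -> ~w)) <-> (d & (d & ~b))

w = False, e = False, d = True, b = False

  ((~b & d) -> (e -> ~w)) <-> (d & (d & ~b)) = True
    (~b & d) -> (e -> ~w) = True
      ~b & d = True
        ~b = True
      e -> ~w = True
        ~w = True
    d & (d & ~b) = True
      d & ~b = True
        ~b = True
The formula evaluates to True.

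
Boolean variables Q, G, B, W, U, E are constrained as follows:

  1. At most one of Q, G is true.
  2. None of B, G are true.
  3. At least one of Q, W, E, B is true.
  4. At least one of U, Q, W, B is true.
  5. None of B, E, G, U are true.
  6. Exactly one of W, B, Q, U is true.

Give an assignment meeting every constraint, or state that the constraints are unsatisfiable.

Q = True; G = False; B = False; W = False; U = False; E = False

  (1) {Q, G}: 1 true — at most one ✓
  (2) {B, G}: 0 true — none ✓
  (3) {Q, W, E, B}: 1 true — at least one ✓
  (4) {U, Q, W, B}: 1 true — at least one ✓
  (5) {B, E, G, U}: 0 true — none ✓
  (6) {W, B, Q, U}: 1 true — exactly one ✓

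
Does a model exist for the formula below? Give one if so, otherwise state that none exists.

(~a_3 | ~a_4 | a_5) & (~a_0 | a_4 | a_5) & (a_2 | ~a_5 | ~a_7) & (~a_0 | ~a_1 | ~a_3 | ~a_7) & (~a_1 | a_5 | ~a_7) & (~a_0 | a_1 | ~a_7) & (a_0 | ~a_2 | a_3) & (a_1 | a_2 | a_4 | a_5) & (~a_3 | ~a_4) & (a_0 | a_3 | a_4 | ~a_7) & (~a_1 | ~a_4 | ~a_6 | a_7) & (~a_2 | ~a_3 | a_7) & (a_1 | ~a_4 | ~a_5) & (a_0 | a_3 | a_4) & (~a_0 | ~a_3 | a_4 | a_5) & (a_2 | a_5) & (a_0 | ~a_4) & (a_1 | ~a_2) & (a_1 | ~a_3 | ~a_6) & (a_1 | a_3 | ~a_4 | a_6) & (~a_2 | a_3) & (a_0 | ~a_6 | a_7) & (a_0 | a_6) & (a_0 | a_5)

a_0=T, a_1=T, a_2=F, a_3=F, a_4=F, a_5=T, a_6=T, a_7=F

Set a_0 = True.
Set a_1 = True.
Try a_2 = True:
  (~a_2 | a_3) forces a_3 = True.
  (~a_0 | ~a_1 | ~a_3 | ~a_7) forces a_7 = False.
  clause (~a_2 | ~a_3 | a_7) is falsified — backtrack.
So a_2 = False.
  then (a_2 | a_5) forces a_5 = True.
  then (a_2 | ~a_5 | ~a_7) forces a_7 = False.
Set a_3 = False.
Set a_4 = False.
Set a_6 = True.
All clauses satisfied.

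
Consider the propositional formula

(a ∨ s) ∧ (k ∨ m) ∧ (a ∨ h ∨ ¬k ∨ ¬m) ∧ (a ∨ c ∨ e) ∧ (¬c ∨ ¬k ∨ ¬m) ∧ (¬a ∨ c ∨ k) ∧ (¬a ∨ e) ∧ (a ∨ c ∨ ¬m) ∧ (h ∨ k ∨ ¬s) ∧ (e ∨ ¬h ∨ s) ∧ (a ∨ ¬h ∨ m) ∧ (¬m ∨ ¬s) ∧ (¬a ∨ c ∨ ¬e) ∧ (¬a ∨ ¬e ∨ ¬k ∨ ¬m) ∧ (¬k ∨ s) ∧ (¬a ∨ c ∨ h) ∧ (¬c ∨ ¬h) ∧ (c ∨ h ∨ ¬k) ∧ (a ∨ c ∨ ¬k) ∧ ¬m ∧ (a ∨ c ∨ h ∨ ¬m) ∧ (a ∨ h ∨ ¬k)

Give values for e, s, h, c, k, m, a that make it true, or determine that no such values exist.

Unit clause (¬m) forces m = False.
In (k ∨ m) only k is left, so k = True.
In (¬k ∨ s) only s is left, so s = True.
Try e = False:
  (¬a ∨ e) forces a = False.
  (a ∨ c ∨ e) forces c = True.
  (a ∨ ¬h ∨ m) forces h = False.
  clause (a ∨ h ∨ ¬k) is falsified — backtrack.
So e = True.
Try h = True:
  (a ∨ ¬h ∨ m) forces a = True.
  (¬a ∨ c ∨ ¬e) forces c = True.
  clause (¬c ∨ ¬h) is falsified — backtrack.
So h = False.
  then (c ∨ h ∨ ¬k) forces c = True.
  then (a ∨ h ∨ ¬k) forces a = True.
All clauses satisfied.

e = True, s = True, h = False, c = True, k = True, m = False, a = True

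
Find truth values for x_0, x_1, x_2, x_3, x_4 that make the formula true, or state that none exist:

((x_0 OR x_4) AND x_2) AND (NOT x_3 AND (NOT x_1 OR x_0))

x_0 = True, x_1 = False, x_2 = True, x_3 = False, x_4 = True

  (x_0 OR x_4) AND x_2 = True
    x_0 OR x_4 = True
  NOT x_3 AND (NOT x_1 OR x_0) = True
    NOT x_3 = True
    NOT x_1 OR x_0 = True
      NOT x_1 = True
Both conjuncts True, so the formula holds.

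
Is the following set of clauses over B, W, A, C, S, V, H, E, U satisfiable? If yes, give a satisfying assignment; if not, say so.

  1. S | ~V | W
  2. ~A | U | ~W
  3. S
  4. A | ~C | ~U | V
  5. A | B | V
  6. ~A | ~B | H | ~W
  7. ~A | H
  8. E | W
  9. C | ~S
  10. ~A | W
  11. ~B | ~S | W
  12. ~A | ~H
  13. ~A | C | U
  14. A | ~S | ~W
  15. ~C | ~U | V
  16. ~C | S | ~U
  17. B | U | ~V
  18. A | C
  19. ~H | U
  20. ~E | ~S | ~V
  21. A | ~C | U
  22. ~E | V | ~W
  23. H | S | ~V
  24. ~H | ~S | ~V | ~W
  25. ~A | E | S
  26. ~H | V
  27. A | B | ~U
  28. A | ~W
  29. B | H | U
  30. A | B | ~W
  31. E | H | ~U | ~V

Unsatisfiable

Case A = True:
  (S) forces S = True.
  (~A | H) forces H = True.
  Clause (~A | ~H) is falsified — contradiction.
Case A = False:
  (S) forces S = True.
  (C | ~S) forces C = True.
  (A | ~S | ~W) forces W = False.
  (E | W) forces E = True.
  (~B | ~S | W) forces B = False.
  (A | B | V) forces V = True.
  Clause (~E | ~S | ~V) is falsified — contradiction.
Both cases fail, so the formula is unsatisfiable.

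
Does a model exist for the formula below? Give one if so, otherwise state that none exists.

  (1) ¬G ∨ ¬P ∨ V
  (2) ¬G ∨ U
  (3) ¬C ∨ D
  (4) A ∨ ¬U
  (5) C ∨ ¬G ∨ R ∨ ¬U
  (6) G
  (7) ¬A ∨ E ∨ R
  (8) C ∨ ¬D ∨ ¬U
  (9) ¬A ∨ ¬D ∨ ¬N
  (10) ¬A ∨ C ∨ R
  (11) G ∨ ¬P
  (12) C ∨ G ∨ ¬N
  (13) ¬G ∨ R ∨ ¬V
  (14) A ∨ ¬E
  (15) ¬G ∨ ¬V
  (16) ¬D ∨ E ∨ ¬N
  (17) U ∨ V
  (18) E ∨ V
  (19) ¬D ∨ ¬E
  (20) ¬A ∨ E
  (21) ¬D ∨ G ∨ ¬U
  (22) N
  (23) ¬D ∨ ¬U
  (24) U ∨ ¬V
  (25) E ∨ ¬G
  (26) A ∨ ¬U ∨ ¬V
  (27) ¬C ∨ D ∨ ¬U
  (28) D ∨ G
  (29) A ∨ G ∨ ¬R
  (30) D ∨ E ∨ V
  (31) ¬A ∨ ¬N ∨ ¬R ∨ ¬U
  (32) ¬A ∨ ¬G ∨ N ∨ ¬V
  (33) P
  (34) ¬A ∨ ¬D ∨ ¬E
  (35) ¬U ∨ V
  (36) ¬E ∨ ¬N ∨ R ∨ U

Case P = True:
  (G) forces G = True.
  (¬G ∨ ¬P ∨ V) forces V = True.
  Clause (¬G ∨ ¬V) is falsified — contradiction.
Case P = False:
  Clause (P) is falsified — contradiction.
Both cases fail, so the formula is unsatisfiable.

Unsatisfiable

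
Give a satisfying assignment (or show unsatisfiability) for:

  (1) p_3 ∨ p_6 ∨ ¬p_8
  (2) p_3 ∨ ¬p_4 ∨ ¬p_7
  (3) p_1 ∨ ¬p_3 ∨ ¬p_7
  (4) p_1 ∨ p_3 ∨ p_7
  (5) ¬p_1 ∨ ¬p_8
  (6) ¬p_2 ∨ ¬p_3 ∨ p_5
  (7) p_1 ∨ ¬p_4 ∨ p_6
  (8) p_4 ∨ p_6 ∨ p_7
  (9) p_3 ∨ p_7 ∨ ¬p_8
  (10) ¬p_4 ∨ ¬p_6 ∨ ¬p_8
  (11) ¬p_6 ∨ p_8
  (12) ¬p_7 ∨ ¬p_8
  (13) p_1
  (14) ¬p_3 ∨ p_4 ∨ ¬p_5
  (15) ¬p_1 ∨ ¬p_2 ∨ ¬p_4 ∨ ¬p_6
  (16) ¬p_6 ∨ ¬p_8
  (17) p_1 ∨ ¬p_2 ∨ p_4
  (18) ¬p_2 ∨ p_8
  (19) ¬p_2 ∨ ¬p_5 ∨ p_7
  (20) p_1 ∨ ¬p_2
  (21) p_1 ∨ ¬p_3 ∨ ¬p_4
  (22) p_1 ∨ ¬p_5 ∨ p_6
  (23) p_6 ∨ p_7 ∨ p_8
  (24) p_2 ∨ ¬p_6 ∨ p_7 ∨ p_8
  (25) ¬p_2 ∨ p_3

Unit clause (p_1) forces p_1 = True.
In (¬p_1 ∨ ¬p_8) only ¬p_8 is left, so p_8 = False.
In (¬p_6 ∨ p_8) only ¬p_6 is left, so p_6 = False.
In (¬p_2 ∨ p_8) only ¬p_2 is left, so p_2 = False.
In (p_6 ∨ p_7 ∨ p_8) only p_7 is left, so p_7 = True.
Set p_3 = True.
Set p_4 = True.
Set p_5 = False.
All clauses satisfied.

p_1: True; p_2: False; p_3: True; p_4: True; p_5: False; p_6: False; p_7: True; p_8: False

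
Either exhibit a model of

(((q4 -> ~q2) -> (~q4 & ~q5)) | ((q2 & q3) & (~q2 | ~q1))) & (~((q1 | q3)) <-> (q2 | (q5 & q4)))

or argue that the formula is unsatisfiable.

q1=F, q2=T, q3=F, q4=F, q5=F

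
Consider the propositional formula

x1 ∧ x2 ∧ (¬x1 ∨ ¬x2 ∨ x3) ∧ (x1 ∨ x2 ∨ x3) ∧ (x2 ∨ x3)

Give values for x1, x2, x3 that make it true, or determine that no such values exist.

x1 = True; x2 = True; x3 = True

Unit clause (x1) forces x1 = True.
Unit clause (x2) forces x2 = True.
In (¬x1 ∨ ¬x2 ∨ x3) only x3 is left, so x3 = True.
All clauses satisfied.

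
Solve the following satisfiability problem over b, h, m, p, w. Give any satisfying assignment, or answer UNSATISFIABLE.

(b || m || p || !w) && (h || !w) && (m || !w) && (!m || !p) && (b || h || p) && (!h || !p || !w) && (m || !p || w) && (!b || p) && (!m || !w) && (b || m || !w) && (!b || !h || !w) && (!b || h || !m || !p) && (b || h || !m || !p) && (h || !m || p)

b=F; h=T; m=F; p=F; w=F

Try b = True:
  (!b || p) forces p = True.
  (!m || !p) forces m = False.
  (m || !w) forces w = False.
  clause (m || !p || w) is falsified — backtrack.
So b = False.
Set h = True.
Set m = False.
  then (m || !w) forces w = False.
  then (m || !p || w) forces p = False.
All clauses satisfied.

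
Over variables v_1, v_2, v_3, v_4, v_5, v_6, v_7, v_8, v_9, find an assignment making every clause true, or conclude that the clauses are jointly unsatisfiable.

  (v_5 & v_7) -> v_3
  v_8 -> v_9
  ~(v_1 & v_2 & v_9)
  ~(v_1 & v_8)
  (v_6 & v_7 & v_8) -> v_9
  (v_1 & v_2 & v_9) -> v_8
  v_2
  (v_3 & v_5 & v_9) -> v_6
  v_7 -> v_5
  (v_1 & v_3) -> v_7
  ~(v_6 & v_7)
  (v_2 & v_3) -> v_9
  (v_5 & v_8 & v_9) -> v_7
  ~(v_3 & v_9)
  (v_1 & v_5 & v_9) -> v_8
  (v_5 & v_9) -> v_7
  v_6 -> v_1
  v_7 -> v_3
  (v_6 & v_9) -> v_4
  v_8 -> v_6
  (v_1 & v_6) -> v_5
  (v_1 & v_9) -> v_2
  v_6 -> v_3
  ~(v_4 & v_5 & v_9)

v_1: False, v_2: True, v_3: False, v_4: False, v_5: False, v_6: False, v_7: False, v_8: False, v_9: False

Unit clause (v_2) forces v_2 = True.
Set v_1 = False.
  then (v_1 | ~v_6) forces v_6 = False.
  then (v_6 | ~v_8) forces v_8 = False.
Try v_3 = True:
  (~v_2 | ~v_3 | v_9) forces v_9 = True.
  clause (~v_3 | ~v_9) is falsified — backtrack.
So v_3 = False.
  then (v_3 | ~v_7) forces v_7 = False.
Set v_4 = False.
Set v_5 = False.
Set v_9 = False.
All clauses satisfied.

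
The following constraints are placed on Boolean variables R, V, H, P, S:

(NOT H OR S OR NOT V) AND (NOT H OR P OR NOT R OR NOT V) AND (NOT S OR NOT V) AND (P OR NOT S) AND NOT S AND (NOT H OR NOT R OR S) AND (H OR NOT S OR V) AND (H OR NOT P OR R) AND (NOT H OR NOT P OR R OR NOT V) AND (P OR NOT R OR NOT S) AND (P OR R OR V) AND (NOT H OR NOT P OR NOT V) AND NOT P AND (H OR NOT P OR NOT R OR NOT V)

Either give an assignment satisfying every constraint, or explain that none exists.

R = False, V = True, H = False, P = False, S = False

Unit clause (NOT S) forces S = False.
Unit clause (NOT P) forces P = False.
Set R = False.
  then (P OR R OR V) forces V = True.
  then (NOT H OR S OR NOT V) forces H = False.
All clauses satisfied.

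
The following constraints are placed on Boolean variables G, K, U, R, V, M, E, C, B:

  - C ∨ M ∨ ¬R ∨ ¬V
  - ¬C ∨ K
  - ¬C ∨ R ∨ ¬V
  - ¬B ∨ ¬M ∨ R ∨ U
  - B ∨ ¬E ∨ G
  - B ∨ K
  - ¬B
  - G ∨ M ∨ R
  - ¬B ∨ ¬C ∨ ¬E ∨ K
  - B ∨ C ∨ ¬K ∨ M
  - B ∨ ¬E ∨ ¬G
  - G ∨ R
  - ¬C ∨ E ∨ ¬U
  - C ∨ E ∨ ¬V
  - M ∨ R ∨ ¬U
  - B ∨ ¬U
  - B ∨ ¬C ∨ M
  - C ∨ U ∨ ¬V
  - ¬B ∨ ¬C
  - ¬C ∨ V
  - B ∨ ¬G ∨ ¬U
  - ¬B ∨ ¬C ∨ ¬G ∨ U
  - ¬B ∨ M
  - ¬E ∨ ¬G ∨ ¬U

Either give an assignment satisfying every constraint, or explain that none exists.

Unit clause (¬B) forces B = False.
In (B ∨ ¬U) only ¬U is left, so U = False.
In (B ∨ K) only K is left, so K = True.
Set G = False.
  then (B ∨ ¬E ∨ G) forces E = False.
  then (G ∨ R) forces R = True.
Set V = True.
  then (C ∨ E ∨ ¬V) forces C = True.
  then (B ∨ ¬C ∨ M) forces M = True.
All clauses satisfied.

G = False, K = True, U = False, R = True, V = True, M = True, E = False, C = True, B = False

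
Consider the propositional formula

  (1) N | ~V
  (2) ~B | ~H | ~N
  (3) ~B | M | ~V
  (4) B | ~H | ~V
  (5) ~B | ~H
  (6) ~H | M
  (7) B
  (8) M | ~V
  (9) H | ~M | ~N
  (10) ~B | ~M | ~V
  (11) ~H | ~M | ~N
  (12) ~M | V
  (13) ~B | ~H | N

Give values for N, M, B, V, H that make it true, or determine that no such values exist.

Unit clause (B) forces B = True.
In (~B | ~H) only ~H is left, so H = False.
Set N = False.
  then (N | ~V) forces V = False.
  then (~M | V) forces M = False.
All clauses satisfied.

N: False, M: False, B: True, V: False, H: False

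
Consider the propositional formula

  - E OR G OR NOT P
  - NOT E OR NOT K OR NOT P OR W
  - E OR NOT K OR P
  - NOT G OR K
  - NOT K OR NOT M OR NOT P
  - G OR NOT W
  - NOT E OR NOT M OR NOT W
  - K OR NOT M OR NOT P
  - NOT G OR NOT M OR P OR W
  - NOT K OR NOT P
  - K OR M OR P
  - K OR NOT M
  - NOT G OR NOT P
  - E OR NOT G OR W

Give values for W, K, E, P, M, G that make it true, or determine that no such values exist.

Set W = True.
  then (G OR NOT W) forces G = True.
  then (NOT G OR NOT P) forces P = False.
  then (NOT G OR K) forces K = True.
  then (E OR NOT K OR P) forces E = True.
  then (NOT E OR NOT M OR NOT W) forces M = False.
All clauses satisfied.

W = True, K = True, E = True, P = False, M = False, G = True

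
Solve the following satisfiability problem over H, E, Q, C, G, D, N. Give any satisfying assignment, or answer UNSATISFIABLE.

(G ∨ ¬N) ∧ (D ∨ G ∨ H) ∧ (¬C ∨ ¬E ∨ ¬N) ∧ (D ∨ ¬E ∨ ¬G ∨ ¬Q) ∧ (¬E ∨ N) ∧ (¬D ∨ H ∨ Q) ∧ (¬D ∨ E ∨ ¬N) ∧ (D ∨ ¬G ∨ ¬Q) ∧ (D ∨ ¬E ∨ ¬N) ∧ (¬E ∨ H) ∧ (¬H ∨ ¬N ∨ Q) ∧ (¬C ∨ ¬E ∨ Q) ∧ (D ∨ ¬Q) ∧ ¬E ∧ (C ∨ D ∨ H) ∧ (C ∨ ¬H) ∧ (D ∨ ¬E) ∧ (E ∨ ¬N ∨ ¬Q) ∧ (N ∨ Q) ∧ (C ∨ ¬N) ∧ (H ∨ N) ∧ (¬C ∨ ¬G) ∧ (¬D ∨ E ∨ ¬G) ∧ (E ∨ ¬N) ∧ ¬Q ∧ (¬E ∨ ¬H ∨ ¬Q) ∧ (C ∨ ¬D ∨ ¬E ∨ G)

Case E = True:
  Clause (¬E) is falsified — contradiction.
Case E = False:
  (E ∨ ¬N) forces N = False.
  (N ∨ Q) forces Q = True.
  Clause (¬Q) is falsified — contradiction.
Both cases fail, so the formula is unsatisfiable.

The formula is unsatisfiable.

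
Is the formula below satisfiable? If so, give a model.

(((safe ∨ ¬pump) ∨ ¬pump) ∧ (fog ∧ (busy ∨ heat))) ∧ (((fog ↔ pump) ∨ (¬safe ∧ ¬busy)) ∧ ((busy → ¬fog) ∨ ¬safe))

fog: True, pump: False, safe: False, busy: False, heat: True

  ((safe ∨ ¬pump) ∨ ¬pump) ∧ (fog ∧ (busy ∨ heat)) = True
    (safe ∨ ¬pump) ∨ ¬pump = True
      safe ∨ ¬pump = True
        ¬pump = True
      ¬pump = True
    fog ∧ (busy ∨ heat) = True
      busy ∨ heat = True
  ((fog ↔ pump) ∨ (¬safe ∧ ¬busy)) ∧ ((busy → ¬fog) ∨ ¬safe) = True
    (fog ↔ pump) ∨ (¬safe ∧ ¬busy) = True
      fog ↔ pump = False
      ¬safe ∧ ¬busy = True
        ¬safe = True
        ¬busy = True
    (busy → ¬fog) ∨ ¬safe = True
      busy → ¬fog = True
        ¬fog = False
      ¬safe = True
Both conjuncts True, so the formula holds.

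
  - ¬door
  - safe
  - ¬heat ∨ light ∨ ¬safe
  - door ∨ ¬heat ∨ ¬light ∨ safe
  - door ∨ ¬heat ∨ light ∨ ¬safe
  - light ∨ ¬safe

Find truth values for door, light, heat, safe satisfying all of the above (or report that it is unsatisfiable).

Unit clause (¬door) forces door = False.
Unit clause (safe) forces safe = True.
In (light ∨ ¬safe) only light is left, so light = True.
Set heat = False.
Check each clause:
  (¬door): ¬door holds.
  (safe): safe holds.
  (¬heat ∨ light ∨ ¬safe): ¬heat holds.
  (door ∨ ¬heat ∨ ¬light ∨ safe): ¬heat holds.
  (door ∨ ¬heat ∨ light ∨ ¬safe): ¬heat holds.
  (light ∨ ¬safe): light holds.
All clauses satisfied.

door = False, light = True, heat = False, safe = True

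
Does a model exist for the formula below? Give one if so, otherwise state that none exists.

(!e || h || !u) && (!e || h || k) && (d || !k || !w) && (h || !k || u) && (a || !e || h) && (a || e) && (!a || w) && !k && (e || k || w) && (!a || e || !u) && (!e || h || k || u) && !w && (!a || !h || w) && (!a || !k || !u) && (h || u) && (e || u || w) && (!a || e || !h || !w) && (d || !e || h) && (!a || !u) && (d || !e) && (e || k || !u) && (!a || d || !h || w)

k = False, w = False, d = True, u = True, e = True, a = False, h = True

Unit clause (!k) forces k = False.
Unit clause (!w) forces w = False.
In (!a || w) only !a is left, so a = False.
In (e || k || w) only e is left, so e = True.
In (d || !e) only d is left, so d = True.
In (!e || h || k) only h is left, so h = True.
Set u = True.
All clauses satisfied.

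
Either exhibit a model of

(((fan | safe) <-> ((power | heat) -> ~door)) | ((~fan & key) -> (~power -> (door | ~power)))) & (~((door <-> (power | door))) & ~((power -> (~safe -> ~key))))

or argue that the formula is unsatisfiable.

key: True, heat: False, safe: False, door: False, power: True, fan: True

  ((fan | safe) <-> ((power | heat) -> ~door)) | ((~fan & key) -> (~power -> (door | ~power))) = True
    (fan | safe) <-> ((power | heat) -> ~door) = True
      fan | safe = True
      (power | heat) -> ~door = True
        power | heat = True
        ~door = True
    (~fan & key) -> (~power -> (door | ~power)) = True
      ~fan & key = False
        ~fan = False
      ~power -> (door | ~power) = True
        ~power = False
        door | ~power = False
          ~power = False
  ~((door <-> (power | door))) & ~((power -> (~safe -> ~key))) = True
    ~((door <-> (power | door))) = True
      door <-> (power | door) = False
        power | door = True
    ~((power -> (~safe -> ~key))) = True
      power -> (~safe -> ~key) = False
        ~safe -> ~key = False
          ~safe = True
          ~key = False
Both conjuncts True, so the formula holds.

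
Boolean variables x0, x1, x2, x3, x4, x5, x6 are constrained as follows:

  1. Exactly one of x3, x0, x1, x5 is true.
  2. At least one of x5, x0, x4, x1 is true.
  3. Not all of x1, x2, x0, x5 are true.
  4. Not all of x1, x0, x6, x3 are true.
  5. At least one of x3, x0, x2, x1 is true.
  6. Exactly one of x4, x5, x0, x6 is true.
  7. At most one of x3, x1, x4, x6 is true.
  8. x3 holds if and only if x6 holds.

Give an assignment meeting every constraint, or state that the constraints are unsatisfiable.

x0 = True, x1 = False, x2 = True, x3 = False, x4 = False, x5 = False, x6 = False

  (1) {x3, x0, x1, x5}: 1 true — exactly one ✓
  (2) {x5, x0, x4, x1}: 1 true — at least one ✓
  (3) {x1, x2, x0, x5}: 2/4 true — not all ✓
  (4) {x1, x0, x6, x3}: 1/4 true — not all ✓
  (5) {x3, x0, x2, x1}: 2 true — at least one ✓
  (6) {x4, x5, x0, x6}: 1 true — exactly one ✓
  (7) {x3, x1, x4, x6}: 0 true — at most one ✓
  (8) x3=F, x6=F — same ✓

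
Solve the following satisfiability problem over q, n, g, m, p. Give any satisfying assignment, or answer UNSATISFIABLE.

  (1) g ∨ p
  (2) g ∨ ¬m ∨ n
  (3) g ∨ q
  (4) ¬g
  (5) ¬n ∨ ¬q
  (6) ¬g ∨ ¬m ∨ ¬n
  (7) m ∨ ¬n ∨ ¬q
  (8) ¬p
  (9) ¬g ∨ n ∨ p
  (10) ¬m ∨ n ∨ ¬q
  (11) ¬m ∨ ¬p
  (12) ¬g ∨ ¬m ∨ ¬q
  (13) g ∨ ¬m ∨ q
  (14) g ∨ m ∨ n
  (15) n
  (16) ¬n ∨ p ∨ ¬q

Case g = True:
  Clause (¬g) is falsified — contradiction.
Case g = False:
  (g ∨ p) forces p = True.
  Clause (¬p) is falsified — contradiction.
Both cases fail, so the formula is unsatisfiable.

Unsatisfiable — no assignment works.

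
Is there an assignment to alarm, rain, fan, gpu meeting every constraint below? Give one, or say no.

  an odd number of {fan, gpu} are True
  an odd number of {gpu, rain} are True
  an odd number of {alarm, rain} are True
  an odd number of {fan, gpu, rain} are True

alarm=T, rain=F, fan=F, gpu=T

{fan, gpu}: 1 true → odd ✓
{gpu, rain}: 1 true → odd ✓
{alarm, rain}: 1 true → odd ✓
{fan, gpu, rain}: 1 true → odd ✓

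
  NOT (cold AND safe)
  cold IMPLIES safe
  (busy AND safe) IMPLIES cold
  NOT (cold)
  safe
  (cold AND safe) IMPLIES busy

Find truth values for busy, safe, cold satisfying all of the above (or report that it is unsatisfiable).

Unit clause (safe) forces safe = True.
Unit clause (NOT cold) forces cold = False.
In (NOT busy OR cold OR NOT safe) only NOT busy is left, so busy = False.
Check each clause:
  (safe): safe holds.
  (NOT cold): NOT cold holds.
  (busy OR NOT cold OR NOT safe): NOT cold holds.
  (NOT cold OR safe): NOT cold holds.
  (NOT cold OR NOT safe): NOT cold holds.
  (NOT busy OR cold OR NOT safe): NOT busy holds.
All clauses satisfied.

busy=F, safe=T, cold=F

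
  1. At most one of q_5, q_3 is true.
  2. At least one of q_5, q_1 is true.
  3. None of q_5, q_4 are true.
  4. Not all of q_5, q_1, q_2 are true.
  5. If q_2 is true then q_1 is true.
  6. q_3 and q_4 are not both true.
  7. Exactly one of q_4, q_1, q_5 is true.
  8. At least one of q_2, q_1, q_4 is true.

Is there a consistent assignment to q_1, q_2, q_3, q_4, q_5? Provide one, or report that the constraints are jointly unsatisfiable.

q_1=T, q_2=F, q_3=F, q_4=F, q_5=F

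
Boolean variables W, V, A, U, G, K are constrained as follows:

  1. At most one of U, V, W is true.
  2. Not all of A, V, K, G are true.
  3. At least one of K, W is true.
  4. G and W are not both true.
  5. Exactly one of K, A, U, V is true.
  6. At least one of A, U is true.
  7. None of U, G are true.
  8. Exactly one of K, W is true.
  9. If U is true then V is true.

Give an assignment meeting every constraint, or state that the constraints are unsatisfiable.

W = True; V = False; A = True; U = False; G = False; K = False

  (1) {U, V, W}: 1 true — at most one ✓
  (2) {A, V, K, G}: 1/4 true — not all ✓
  (3) {K, W}: 1 true — at least one ✓
  (4) G=F, W=T — not both ✓
  (5) {K, A, U, V}: 1 true — exactly one ✓
  (6) {A, U}: 1 true — at least one ✓
  (7) {U, G}: 0 true — none ✓
  (8) {K, W}: 1 true — exactly one ✓
  (9) U=F ⇒ V: vacuous ✓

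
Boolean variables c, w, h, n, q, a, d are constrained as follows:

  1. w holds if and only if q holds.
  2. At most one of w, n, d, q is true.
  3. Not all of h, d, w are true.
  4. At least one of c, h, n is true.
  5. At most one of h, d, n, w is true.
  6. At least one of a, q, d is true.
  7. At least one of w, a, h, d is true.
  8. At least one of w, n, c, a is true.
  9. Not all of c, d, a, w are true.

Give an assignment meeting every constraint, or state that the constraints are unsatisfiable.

c=T, w=F, h=F, n=F, q=F, a=F, d=T

  (1) w=F, q=F — same ✓
  (2) {w, n, d, q}: 1 true — at most one ✓
  (3) {h, d, w}: 1/3 true — not all ✓
  (4) {c, h, n}: 1 true — at least one ✓
  (5) {h, d, n, w}: 1 true — at most one ✓
  (6) {a, q, d}: 1 true — at least one ✓
  (7) {w, a, h, d}: 1 true — at least one ✓
  (8) {w, n, c, a}: 1 true — at least one ✓
  (9) {c, d, a, w}: 2/4 true — not all ✓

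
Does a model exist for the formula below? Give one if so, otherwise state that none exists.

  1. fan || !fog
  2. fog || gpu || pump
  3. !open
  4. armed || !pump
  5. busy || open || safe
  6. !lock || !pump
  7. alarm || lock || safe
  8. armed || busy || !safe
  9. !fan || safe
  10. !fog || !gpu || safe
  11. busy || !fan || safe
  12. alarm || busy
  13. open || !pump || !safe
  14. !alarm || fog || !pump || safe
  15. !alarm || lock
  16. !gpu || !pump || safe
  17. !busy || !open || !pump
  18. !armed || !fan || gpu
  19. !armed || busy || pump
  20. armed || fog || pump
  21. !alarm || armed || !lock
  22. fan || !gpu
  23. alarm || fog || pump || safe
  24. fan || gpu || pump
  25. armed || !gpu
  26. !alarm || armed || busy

Unit clause (!open) forces open = False.
Set fog = False.
Try busy = False:
  (busy || open || safe) forces safe = True.
  (armed || busy || !safe) forces armed = True.
  (alarm || busy) forces alarm = True.
  (open || !pump || !safe) forces pump = False.
  clause (!armed || busy || pump) is falsified — backtrack.
So busy = True.
Set gpu = True.
  then (fan || !gpu) forces fan = True.
  then (armed || !gpu) forces armed = True.
  then (!fan || safe) forces safe = True.
  then (open || !pump || !safe) forces pump = False.
Set lock = True.
Set alarm = True.
All clauses satisfied.

fog = False, busy = True, gpu = True, lock = True, open = False, safe = True, fan = True, pump = False, alarm = True, armed = True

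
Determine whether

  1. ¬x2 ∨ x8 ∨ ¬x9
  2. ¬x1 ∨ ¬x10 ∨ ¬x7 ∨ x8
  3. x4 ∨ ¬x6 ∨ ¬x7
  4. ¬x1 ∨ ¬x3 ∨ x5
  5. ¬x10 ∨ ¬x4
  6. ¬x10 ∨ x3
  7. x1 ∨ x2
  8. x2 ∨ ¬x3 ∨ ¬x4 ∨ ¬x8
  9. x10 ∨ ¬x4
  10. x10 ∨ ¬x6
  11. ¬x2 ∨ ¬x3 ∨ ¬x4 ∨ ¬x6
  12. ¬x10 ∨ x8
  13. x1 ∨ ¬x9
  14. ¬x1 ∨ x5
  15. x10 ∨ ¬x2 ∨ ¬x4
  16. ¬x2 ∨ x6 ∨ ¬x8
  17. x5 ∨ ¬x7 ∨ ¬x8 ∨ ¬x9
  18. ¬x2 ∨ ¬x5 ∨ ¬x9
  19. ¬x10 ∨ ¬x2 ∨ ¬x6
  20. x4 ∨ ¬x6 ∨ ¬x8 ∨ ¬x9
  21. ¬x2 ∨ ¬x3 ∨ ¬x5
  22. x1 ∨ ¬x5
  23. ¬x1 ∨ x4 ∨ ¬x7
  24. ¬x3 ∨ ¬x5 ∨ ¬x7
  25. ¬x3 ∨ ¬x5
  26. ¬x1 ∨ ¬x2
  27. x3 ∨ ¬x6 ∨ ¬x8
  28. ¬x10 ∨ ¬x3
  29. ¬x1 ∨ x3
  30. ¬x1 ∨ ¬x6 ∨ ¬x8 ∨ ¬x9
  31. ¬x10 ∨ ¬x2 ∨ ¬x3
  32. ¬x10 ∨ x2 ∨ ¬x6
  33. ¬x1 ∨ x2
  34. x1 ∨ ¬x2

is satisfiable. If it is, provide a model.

No satisfying assignment exists.

Case x2 = True:
  (¬x1 ∨ ¬x2) forces x1 = False.
  Clause (x1 ∨ ¬x2) is falsified — contradiction.
Case x2 = False:
  (x1 ∨ x2) forces x1 = True.
  Clause (¬x1 ∨ x2) is falsified — contradiction.
Both cases fail, so the formula is unsatisfiable.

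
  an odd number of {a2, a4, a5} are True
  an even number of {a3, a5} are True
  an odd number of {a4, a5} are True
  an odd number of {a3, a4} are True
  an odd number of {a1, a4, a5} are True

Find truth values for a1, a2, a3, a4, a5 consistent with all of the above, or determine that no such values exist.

a1: False, a2: False, a3: True, a4: False, a5: True

{a2, a4, a5}: 1 true → odd ✓
{a3, a5}: 2 true → even ✓
{a4, a5}: 1 true → odd ✓
{a3, a4}: 1 true → odd ✓
{a1, a4, a5}: 1 true → odd ✓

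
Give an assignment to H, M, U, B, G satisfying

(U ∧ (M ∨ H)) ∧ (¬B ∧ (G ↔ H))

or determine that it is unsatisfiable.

H = True, M = False, U = True, B = False, G = True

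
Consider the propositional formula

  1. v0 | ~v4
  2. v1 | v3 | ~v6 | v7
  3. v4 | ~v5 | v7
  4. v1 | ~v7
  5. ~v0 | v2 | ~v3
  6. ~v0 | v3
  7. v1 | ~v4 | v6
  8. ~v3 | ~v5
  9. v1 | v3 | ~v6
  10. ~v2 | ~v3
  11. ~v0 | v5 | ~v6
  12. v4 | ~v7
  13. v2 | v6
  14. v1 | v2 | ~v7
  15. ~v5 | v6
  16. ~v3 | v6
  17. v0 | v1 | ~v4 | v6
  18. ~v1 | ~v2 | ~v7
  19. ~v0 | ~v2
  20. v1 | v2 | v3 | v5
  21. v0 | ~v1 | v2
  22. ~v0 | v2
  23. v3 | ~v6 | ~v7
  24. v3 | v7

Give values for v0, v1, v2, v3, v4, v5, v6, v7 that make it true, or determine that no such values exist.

Try v0 = True:
  (~v0 | v3) forces v3 = True.
  (~v0 | v2 | ~v3) forces v2 = True.
  clause (~v2 | ~v3) is falsified — backtrack.
So v0 = False.
  then (v0 | ~v4) forces v4 = False.
  then (v4 | ~v7) forces v7 = False.
  then (v3 | v7) forces v3 = True.
  then (v4 | ~v5 | v7) forces v5 = False.
  then (~v2 | ~v3) forces v2 = False.
  then (v2 | v6) forces v6 = True.
  then (v0 | ~v1 | v2) forces v1 = False.
All clauses satisfied.

v0: False, v1: False, v2: False, v3: True, v4: False, v5: False, v6: True, v7: False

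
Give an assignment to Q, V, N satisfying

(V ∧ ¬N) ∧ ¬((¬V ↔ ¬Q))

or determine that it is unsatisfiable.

Q = False; V = True; N = False

  V ∧ ¬N = True
    ¬N = True
  ¬((¬V ↔ ¬Q)) = True
    ¬V ↔ ¬Q = False
      ¬V = False
      ¬Q = True
Both conjuncts True, so the formula holds.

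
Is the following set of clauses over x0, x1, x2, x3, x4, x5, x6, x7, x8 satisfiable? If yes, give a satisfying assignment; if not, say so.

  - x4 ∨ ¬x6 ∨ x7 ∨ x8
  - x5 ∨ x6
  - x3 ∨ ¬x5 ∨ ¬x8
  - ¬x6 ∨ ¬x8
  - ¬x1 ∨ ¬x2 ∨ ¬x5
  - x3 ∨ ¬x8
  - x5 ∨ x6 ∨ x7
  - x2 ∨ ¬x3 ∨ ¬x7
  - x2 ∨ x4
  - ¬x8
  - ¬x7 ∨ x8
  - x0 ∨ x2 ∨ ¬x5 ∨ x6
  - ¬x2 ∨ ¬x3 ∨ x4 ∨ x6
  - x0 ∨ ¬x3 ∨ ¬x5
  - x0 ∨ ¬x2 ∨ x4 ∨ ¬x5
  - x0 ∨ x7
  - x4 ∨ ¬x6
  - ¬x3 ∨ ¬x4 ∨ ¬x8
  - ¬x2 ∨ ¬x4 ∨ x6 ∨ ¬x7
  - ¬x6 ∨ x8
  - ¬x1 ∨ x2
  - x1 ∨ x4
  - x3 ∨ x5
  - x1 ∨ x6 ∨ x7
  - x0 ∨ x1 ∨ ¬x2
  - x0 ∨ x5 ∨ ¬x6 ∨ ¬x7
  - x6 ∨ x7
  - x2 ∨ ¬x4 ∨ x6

Case x8 = True:
  Clause (¬x8) is falsified — contradiction.
Case x8 = False:
  (¬x7 ∨ x8) forces x7 = False.
  (x0 ∨ x7) forces x0 = True.
  (¬x6 ∨ x8) forces x6 = False.
  Clause (x6 ∨ x7) is falsified — contradiction.
Both cases fail, so the formula is unsatisfiable.

Unsatisfiable — no assignment works.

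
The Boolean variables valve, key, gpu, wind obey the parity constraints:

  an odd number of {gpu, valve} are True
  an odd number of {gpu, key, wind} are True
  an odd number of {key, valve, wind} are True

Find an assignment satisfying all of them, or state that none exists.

Adding constraints 1, 2, 3 mod 2: every variable appears an even number of times on the left, so the left side is 0.
But the right sides sum to 1 (mod 2). 0 ≠ 1 — the system is inconsistent.

UNSATISFIABLE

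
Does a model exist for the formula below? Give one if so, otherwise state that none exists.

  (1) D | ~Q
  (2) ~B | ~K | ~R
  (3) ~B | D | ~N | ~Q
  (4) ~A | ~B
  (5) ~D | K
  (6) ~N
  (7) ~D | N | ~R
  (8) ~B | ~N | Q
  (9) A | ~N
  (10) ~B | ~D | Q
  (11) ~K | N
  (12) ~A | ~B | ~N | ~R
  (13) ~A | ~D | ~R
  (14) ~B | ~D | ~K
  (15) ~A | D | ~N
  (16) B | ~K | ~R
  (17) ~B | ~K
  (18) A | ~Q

Unit clause (~N) forces N = False.
In (~K | N) only ~K is left, so K = False.
In (~D | K) only ~D is left, so D = False.
In (D | ~Q) only ~Q is left, so Q = False.
Set A = False.
Set R = False.
Set B = False.
All clauses satisfied.

Q: False, A: False, R: False, N: False, B: False, K: False, D: False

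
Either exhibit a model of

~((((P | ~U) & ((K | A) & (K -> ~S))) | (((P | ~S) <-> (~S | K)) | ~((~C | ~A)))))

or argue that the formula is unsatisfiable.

P = False, U = True, C = False, S = True, K = True, A = False

  ~((((P | ~U) & ((K | A) & (K -> ~S))) | (((P | ~S) <-> (~S | K)) | ~((~C | ~A))))) = True
    ((P | ~U) & ((K | A) & (K -> ~S))) | (((P | ~S) <-> (~S | K)) | ~((~C | ~A))) = False
      (P | ~U) & ((K | A) & (K -> ~S)) = False
        P | ~U = False
          ~U = False
        (K | A) & (K -> ~S) = False
          K | A = True
          K -> ~S = False
            ~S = False
      ((P | ~S) <-> (~S | K)) | ~((~C | ~A)) = False
        (P | ~S) <-> (~S | K) = False
          P | ~S = False
            ~S = False
          ~S | K = True
            ~S = False
        ~((~C | ~A)) = False
          ~C | ~A = True
            ~C = True
            ~A = True
The formula evaluates to True.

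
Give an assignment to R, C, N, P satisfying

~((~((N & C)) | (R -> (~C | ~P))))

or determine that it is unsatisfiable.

R: True, C: True, N: True, P: True

  ~((~((N & C)) | (R -> (~C | ~P)))) = True
    ~((N & C)) | (R -> (~C | ~P)) = False
      ~((N & C)) = False
        N & C = True
      R -> (~C | ~P) = False
        ~C | ~P = False
          ~C = False
          ~P = False
The formula evaluates to True.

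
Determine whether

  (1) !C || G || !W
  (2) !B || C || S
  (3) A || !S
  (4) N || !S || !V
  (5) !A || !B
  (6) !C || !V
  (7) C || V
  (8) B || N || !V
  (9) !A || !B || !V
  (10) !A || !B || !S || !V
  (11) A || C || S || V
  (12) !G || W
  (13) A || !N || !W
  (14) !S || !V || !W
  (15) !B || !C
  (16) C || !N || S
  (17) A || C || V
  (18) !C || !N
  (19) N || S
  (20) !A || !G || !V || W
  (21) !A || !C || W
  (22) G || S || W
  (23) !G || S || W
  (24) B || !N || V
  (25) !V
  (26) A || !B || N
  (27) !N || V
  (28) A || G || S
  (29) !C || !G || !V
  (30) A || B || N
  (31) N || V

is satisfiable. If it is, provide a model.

Case V = True:
  Clause (!V) is falsified — contradiction.
Case V = False:
  (C || V) forces C = True.
  (!B || !C) forces B = False.
  (!C || !N) forces N = False.
  Clause (N || V) is falsified — contradiction.
Both cases fail, so the formula is unsatisfiable.

Unsatisfiable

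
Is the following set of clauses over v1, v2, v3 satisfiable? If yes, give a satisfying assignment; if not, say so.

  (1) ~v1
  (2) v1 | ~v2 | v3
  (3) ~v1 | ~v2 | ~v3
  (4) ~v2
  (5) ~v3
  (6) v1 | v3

Case v3 = True:
  Clause (~v3) is falsified — contradiction.
Case v3 = False:
  (~v1) forces v1 = False.
  Clause (v1 | v3) is falsified — contradiction.
Both cases fail, so the formula is unsatisfiable.

No satisfying assignment exists.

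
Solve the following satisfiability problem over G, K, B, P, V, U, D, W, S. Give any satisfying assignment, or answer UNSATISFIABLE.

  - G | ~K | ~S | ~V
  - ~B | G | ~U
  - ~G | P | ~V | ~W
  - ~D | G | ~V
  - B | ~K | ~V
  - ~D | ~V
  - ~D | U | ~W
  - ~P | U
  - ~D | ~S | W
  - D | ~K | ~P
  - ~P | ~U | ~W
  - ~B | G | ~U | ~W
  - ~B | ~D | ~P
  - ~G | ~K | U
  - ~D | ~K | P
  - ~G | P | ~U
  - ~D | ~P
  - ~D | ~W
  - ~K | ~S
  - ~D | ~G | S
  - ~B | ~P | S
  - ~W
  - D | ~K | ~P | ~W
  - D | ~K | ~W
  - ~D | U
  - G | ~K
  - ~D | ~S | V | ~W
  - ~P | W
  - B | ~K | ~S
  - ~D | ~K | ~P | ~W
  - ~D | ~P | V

Unit clause (~W) forces W = False.
In (~P | W) only ~P is left, so P = False.
Set G = True.
  then (~G | P | ~U) forces U = False.
  then (~D | U) forces D = False.
  then (~G | ~K | U) forces K = False.
Set B = True.
Set V = True.
Set S = False.
All clauses satisfied.

G=T, K=F, B=T, P=F, V=T, U=F, D=F, W=F, S=F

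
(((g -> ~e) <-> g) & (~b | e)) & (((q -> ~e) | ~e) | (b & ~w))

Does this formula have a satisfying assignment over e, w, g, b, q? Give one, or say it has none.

e = False, w = True, g = True, b = False, q = True

  ((g -> ~e) <-> g) & (~b | e) = True
    (g -> ~e) <-> g = True
      g -> ~e = True
        ~e = True
    ~b | e = True
      ~b = True
  ((q -> ~e) | ~e) | (b & ~w) = True
    (q -> ~e) | ~e = True
      q -> ~e = True
        ~e = True
      ~e = True
    b & ~w = False
      ~w = False
Both conjuncts True, so the formula holds.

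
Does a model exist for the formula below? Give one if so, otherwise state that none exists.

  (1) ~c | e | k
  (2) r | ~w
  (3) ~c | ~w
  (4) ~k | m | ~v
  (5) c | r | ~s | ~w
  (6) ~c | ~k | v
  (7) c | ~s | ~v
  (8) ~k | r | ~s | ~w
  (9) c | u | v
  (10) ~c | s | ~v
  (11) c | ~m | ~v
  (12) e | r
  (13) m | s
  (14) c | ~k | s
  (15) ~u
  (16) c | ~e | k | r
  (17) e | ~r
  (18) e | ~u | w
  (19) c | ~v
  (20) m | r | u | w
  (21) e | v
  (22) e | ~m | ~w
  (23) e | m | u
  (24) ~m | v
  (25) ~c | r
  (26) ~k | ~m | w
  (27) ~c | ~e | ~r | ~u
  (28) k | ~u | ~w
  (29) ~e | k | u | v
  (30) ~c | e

m = False, u = False, v = True, c = True, w = False, k = False, s = True, e = True, r = True

Unit clause (~u) forces u = False.
Set m = False.
  then (m | s) forces s = True.
  then (e | m | u) forces e = True.
Try v = False:
  (c | u | v) forces c = True.
  (~c | ~w) forces w = False.
  (~c | ~k | v) forces k = False.
  clause (~e | k | u | v) is falsified — backtrack.
So v = True.
  then (~k | m | ~v) forces k = False.
  then (c | ~s | ~v) forces c = True.
  then (~c | r) forces r = True.
  then (~c | ~w) forces w = False.
All clauses satisfied.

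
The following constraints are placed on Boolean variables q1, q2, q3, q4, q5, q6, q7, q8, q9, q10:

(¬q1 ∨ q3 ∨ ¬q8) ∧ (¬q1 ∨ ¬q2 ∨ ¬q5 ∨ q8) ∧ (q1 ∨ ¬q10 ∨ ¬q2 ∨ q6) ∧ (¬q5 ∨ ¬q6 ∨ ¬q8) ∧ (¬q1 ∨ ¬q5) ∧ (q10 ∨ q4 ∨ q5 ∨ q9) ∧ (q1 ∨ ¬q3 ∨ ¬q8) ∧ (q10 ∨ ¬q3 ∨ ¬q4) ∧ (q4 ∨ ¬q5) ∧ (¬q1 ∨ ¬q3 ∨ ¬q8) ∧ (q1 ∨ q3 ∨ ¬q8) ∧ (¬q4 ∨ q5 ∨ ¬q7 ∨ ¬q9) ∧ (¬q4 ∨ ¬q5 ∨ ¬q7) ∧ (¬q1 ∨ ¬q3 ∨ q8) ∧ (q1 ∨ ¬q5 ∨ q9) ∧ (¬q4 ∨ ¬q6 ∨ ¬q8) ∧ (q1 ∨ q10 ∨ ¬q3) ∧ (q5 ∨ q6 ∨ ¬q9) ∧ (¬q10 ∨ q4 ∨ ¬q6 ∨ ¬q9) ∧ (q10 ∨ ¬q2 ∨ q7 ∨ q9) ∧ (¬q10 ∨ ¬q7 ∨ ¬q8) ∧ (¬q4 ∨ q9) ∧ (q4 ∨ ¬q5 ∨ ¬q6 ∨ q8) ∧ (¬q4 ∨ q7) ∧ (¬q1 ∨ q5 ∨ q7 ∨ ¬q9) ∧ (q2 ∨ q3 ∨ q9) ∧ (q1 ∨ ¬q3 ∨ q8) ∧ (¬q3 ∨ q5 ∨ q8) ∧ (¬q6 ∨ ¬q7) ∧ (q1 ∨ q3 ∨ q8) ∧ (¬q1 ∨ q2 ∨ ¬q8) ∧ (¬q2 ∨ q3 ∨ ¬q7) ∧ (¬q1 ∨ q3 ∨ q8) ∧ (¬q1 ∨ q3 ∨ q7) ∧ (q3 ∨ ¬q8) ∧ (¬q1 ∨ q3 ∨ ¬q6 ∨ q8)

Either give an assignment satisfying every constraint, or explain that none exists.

The formula is unsatisfiable.

Case q8 = True:
  (q3 ∨ ¬q8) forces q3 = True.
  (q1 ∨ ¬q3 ∨ ¬q8) forces q1 = True.
  Clause (¬q1 ∨ ¬q3 ∨ ¬q8) is falsified — contradiction.
Case q8 = False:
  If q1 = True:
    (¬q1 ∨ ¬q5) forces q5 = False.
    (¬q1 ∨ ¬q3 ∨ q8) forces q3 = False.
    clause (¬q1 ∨ q3 ∨ q8) is falsified.
  If q1 = False:
    (q1 ∨ ¬q3 ∨ q8) forces q3 = False.
    clause (q1 ∨ q3 ∨ q8) is falsified.
  Every sub-case reaches a contradiction.
Both cases fail, so the formula is unsatisfiable.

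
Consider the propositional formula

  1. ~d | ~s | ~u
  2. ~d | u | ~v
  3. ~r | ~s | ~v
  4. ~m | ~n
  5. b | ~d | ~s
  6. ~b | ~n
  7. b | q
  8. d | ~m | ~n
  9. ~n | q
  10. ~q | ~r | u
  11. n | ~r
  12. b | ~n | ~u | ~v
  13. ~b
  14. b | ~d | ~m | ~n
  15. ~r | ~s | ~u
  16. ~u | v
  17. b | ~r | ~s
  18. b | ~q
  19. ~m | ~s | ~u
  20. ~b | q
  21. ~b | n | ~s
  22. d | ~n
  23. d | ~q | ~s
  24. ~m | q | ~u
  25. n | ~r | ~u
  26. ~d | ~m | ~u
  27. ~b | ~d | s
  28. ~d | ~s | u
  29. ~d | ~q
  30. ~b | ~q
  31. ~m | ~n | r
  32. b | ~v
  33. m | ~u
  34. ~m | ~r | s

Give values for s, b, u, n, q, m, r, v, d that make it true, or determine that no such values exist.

Unsatisfiable

Case b = True:
  Clause (~b) is falsified — contradiction.
Case b = False:
  (b | q) forces q = True.
  Clause (b | ~q) is falsified — contradiction.
Both cases fail, so the formula is unsatisfiable.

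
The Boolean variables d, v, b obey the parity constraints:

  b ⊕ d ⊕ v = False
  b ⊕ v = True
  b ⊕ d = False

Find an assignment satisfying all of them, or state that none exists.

d=T, v=F, b=T

b ⊕ d ⊕ v = T ⊕ T ⊕ F = False ✓
b ⊕ v = T ⊕ F = True ✓
b ⊕ d = T ⊕ T = False ✓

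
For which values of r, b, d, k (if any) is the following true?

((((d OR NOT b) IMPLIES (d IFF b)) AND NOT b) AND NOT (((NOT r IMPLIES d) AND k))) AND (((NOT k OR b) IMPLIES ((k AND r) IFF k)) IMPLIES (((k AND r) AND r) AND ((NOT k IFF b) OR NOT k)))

Unsatisfiable — no assignment works.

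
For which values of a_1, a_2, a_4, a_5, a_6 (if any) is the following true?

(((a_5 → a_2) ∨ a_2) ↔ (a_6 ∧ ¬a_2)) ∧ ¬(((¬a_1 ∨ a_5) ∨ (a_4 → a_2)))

a_1 = True; a_2 = False; a_4 = True; a_5 = False; a_6 = True

  ((a_5 → a_2) ∨ a_2) ↔ (a_6 ∧ ¬a_2) = True
    (a_5 → a_2) ∨ a_2 = True
      a_5 → a_2 = True
    a_6 ∧ ¬a_2 = True
      ¬a_2 = True
  ¬(((¬a_1 ∨ a_5) ∨ (a_4 → a_2))) = True
    (¬a_1 ∨ a_5) ∨ (a_4 → a_2) = False
      ¬a_1 ∨ a_5 = False
        ¬a_1 = False
      a_4 → a_2 = False
Both conjuncts True, so the formula holds.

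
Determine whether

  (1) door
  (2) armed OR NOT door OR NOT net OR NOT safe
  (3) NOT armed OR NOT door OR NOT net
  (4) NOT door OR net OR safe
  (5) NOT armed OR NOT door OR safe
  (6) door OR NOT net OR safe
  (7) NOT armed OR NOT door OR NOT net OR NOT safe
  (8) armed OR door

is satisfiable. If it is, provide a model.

armed = True; safe = True; net = False; door = True

Unit clause (door) forces door = True.
Set armed = True.
  then (NOT armed OR NOT door OR NOT net) forces net = False.
  then (NOT door OR net OR safe) forces safe = True.
Check each clause:
  (door): door holds.
  (armed OR NOT door OR NOT net OR NOT safe): armed holds.
  (NOT armed OR NOT door OR NOT net): NOT net holds.
  (NOT door OR net OR safe): safe holds.
  (NOT armed OR NOT door OR safe): safe holds.
  (door OR NOT net OR safe): door holds.
  (NOT armed OR NOT door OR NOT net OR NOT safe): NOT net holds.
  (armed OR door): armed holds.
All clauses satisfied.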